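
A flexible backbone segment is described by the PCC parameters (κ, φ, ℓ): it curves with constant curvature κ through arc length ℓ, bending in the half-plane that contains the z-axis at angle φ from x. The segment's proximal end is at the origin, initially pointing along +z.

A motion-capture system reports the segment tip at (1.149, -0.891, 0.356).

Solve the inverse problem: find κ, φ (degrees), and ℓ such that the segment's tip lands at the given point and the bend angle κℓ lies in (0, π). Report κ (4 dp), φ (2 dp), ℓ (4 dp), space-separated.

ρ = √(x²+y²) = √(1.149² + -0.891²) = 1.45399
φ = atan2(y, x) mod 360° = atan2(-0.891, 1.149) = 322.2080°
|p|² = ρ² + z² = 1.45399² + 0.356² = 2.24082
κ = 2ρ / |p|² = 2×1.45399 / 2.24082 = 1.29773
θ = 2·atan2(ρ, z) = 2·atan2(1.45399, 0.356) = 2.66135 rad
ℓ = θ/κ = 2.66135/1.29773 = 2.05078

1.2977 322.21 2.0508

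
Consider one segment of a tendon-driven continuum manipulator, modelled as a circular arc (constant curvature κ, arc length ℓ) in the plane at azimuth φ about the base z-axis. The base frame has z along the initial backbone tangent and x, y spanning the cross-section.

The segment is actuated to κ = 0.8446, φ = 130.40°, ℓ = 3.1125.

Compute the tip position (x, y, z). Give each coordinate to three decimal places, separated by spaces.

θ = κ·ℓ = 0.8446 × 3.1125 = 2.62882 rad
ρ = (1 − cos θ)/κ = (1 − -0.87139)/0.8446 = 2.21571
z = sin θ / κ = 0.49060/0.8446 = 0.58086
x = ρ cos φ = 2.21571 × cos(130.40°) = -1.43604
y = ρ sin φ = 2.21571 × sin(130.40°) = 1.68735

-1.436 1.687 0.581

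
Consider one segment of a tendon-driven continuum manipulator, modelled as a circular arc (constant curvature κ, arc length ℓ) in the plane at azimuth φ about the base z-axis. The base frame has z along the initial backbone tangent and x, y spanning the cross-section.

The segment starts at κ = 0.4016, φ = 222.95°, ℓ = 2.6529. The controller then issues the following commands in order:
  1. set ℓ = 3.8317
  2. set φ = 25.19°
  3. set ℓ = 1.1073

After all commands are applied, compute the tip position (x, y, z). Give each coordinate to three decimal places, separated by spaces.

0.219 0.103 1.071

initial: κ=0.4016, φ=222.95°, ℓ=2.6529
cmd 1: set ℓ=3.8317 → (κ,φ,ℓ)=(0.4016,222.95°,3.8317) → tip=(-1.7643,-1.6424,2.4888)
cmd 2: set φ=25.19° → (κ,φ,ℓ)=(0.4016,25.19°,3.8317) → tip=(2.1812,1.0259,2.4888)
cmd 3: set ℓ=1.1073 → (κ,φ,ℓ)=(0.4016,25.19°,1.1073) → tip=(0.2191,0.1031,1.0712)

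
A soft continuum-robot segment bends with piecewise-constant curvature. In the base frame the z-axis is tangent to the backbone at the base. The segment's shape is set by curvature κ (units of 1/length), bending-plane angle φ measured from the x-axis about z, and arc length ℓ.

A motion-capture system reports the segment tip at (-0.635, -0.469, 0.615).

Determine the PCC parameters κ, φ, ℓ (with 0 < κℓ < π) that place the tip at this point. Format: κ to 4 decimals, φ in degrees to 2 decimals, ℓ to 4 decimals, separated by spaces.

1.5766 216.45 1.1531

ρ = √(x²+y²) = √(-0.635² + -0.469²) = 0.78942
φ = atan2(y, x) mod 360° = atan2(-0.469, -0.635) = 216.4489°
|p|² = ρ² + z² = 0.78942² + 0.615² = 1.00141
κ = 2ρ / |p|² = 2×0.78942 / 1.00141 = 1.57662
θ = 2·atan2(ρ, z) = 2·atan2(0.78942, 0.615) = 1.81792 rad
ℓ = θ/κ = 1.81792/1.57662 = 1.15305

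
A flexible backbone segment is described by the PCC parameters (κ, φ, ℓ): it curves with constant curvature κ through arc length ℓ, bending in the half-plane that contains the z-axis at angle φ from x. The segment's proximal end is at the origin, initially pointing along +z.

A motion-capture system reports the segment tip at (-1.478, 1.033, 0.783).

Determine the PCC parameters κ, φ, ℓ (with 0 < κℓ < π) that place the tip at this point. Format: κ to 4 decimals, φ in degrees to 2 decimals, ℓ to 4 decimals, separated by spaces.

0.9332 145.05 2.4886

ρ = √(x²+y²) = √(-1.478² + 1.033²) = 1.80321
φ = atan2(y, x) mod 360° = atan2(1.033, -1.478) = 145.0496°
|p|² = ρ² + z² = 1.80321² + 0.783² = 3.86466
κ = 2ρ / |p|² = 2×1.80321 / 3.86466 = 0.93318
θ = 2·atan2(ρ, z) = 2·atan2(1.80321, 0.783) = 2.32228 rad
ℓ = θ/κ = 2.32228/0.93318 = 2.48856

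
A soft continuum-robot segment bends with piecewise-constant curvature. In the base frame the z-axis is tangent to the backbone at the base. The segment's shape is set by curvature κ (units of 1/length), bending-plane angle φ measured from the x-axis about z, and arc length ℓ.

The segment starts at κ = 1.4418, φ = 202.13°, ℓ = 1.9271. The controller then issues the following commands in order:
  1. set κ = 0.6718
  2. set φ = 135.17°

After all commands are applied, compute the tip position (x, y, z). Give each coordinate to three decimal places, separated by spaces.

initial: κ=1.4418, φ=202.13°, ℓ=1.9271
cmd 1: set κ=0.6718 → (κ,φ,ℓ)=(0.6718,202.13°,1.9271) → tip=(-1.0029,-0.4078,1.4321)
cmd 2: set φ=135.17° → (κ,φ,ℓ)=(0.6718,135.17°,1.9271) → tip=(-0.7678,0.7633,1.4321)

-0.768 0.763 1.432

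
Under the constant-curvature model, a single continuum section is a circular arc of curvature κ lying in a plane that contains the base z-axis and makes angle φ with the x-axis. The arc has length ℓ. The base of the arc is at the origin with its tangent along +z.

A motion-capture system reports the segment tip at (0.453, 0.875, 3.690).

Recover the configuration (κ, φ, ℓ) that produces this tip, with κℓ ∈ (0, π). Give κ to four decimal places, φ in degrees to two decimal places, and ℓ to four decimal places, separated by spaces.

0.1351 62.63 3.8630

ρ = √(x²+y²) = √(0.453² + 0.875²) = 0.98531
φ = atan2(y, x) mod 360° = atan2(0.875, 0.453) = 62.6288°
|p|² = ρ² + z² = 0.98531² + 3.690² = 14.58693
κ = 2ρ / |p|² = 2×0.98531 / 14.58693 = 0.13509
θ = 2·atan2(ρ, z) = 2·atan2(0.98531, 3.690) = 0.52187 rad
ℓ = θ/κ = 0.52187/0.13509 = 3.86297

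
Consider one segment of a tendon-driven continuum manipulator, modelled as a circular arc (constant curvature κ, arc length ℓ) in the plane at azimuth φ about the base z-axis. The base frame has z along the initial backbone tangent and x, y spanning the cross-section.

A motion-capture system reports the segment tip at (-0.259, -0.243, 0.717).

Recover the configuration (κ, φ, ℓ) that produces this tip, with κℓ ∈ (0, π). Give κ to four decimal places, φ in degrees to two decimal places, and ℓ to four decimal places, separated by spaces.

1.1095 223.17 0.8291

ρ = √(x²+y²) = √(-0.259² + -0.243²) = 0.35515
φ = atan2(y, x) mod 360° = atan2(-0.243, -0.259) = 223.1745°
|p|² = ρ² + z² = 0.35515² + 0.717² = 0.64022
κ = 2ρ / |p|² = 2×0.35515 / 0.64022 = 1.10946
θ = 2·atan2(ρ, z) = 2·atan2(0.35515, 0.717) = 0.91980 rad
ℓ = θ/κ = 0.91980/1.10946 = 0.82905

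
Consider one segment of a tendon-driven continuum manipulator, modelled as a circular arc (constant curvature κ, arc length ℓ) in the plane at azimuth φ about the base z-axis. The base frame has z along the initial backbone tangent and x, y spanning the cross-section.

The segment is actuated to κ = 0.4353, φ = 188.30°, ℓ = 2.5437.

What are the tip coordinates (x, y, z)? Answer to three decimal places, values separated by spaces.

-1.257 -0.183 2.055

θ = κ·ℓ = 0.4353 × 2.5437 = 1.10727 rad
ρ = (1 − cos θ)/κ = (1 − 0.44710)/0.4353 = 1.27015
z = sin θ / κ = 0.89448/0.4353 = 2.05486
x = ρ cos φ = 1.27015 × cos(188.30°) = -1.25685
y = ρ sin φ = 1.27015 × sin(188.30°) = -0.18335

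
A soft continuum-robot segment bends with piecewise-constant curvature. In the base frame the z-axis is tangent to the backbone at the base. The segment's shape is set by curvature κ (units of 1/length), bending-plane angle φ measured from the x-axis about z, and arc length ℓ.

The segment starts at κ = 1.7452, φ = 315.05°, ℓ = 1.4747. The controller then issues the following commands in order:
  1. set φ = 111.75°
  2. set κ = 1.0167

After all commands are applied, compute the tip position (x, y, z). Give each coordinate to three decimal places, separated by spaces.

initial: κ=1.7452, φ=315.05°, ℓ=1.4747
cmd 1: set φ=111.75° → (κ,φ,ℓ)=(1.7452,111.75°,1.4747) → tip=(-0.3913,0.9809,0.3082)
cmd 2: set κ=1.0167 → (κ,φ,ℓ)=(1.0167,111.75°,1.4747) → tip=(-0.3384,0.8483,0.9811)

-0.338 0.848 0.981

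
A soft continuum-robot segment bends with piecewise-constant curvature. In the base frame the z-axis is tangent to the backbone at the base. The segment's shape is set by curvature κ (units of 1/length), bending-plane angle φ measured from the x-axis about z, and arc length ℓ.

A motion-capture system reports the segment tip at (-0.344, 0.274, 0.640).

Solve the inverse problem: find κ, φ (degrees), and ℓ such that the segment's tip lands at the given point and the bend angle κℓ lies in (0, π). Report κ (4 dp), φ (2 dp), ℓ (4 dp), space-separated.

ρ = √(x²+y²) = √(-0.344² + 0.274²) = 0.43979
φ = atan2(y, x) mod 360° = atan2(0.274, -0.344) = 141.4623°
|p|² = ρ² + z² = 0.43979² + 0.640² = 0.60301
κ = 2ρ / |p|² = 2×0.43979 / 0.60301 = 1.45863
θ = 2·atan2(ρ, z) = 2·atan2(0.43979, 0.640) = 1.20412 rad
ℓ = θ/κ = 1.20412/1.45863 = 0.82551

1.4586 141.46 0.8255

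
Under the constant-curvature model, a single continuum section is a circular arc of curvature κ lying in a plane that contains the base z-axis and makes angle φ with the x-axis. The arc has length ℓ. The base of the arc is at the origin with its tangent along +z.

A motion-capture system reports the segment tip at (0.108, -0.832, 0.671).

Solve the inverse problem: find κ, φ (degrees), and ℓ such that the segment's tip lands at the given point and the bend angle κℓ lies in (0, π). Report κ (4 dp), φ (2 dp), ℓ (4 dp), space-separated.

1.4539 277.40 1.2328

ρ = √(x²+y²) = √(0.108² + -0.832²) = 0.83898
φ = atan2(y, x) mod 360° = atan2(-0.832, 0.108) = 277.3961°
|p|² = ρ² + z² = 0.83898² + 0.671² = 1.15413
κ = 2ρ / |p|² = 2×0.83898 / 1.15413 = 1.45388
θ = 2·atan2(ρ, z) = 2·atan2(0.83898, 0.671) = 1.79238 rad
ℓ = θ/κ = 1.79238/1.45388 = 1.23283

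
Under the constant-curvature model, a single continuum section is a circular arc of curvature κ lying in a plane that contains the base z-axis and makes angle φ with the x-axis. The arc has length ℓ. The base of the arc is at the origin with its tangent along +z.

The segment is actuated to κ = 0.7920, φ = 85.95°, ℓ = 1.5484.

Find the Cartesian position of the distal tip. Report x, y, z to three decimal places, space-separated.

θ = κ·ℓ = 0.7920 × 1.5484 = 1.22633 rad
ρ = (1 − cos θ)/κ = (1 − 0.33769)/0.7920 = 0.83625
z = sin θ / κ = 0.94126/0.7920 = 1.18846
x = ρ cos φ = 0.83625 × cos(85.95°) = 0.05906
y = ρ sin φ = 0.83625 × sin(85.95°) = 0.83416

0.059 0.834 1.188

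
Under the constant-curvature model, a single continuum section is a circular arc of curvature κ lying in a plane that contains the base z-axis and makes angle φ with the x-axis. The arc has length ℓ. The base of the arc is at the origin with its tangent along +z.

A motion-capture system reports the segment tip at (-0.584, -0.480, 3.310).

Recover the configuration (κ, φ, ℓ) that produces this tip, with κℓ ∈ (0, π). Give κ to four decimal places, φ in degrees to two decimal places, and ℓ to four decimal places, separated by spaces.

ρ = √(x²+y²) = √(-0.584² + -0.480²) = 0.75595
φ = atan2(y, x) mod 360° = atan2(-0.480, -0.584) = 219.4174°
|p|² = ρ² + z² = 0.75595² + 3.310² = 11.52756
κ = 2ρ / |p|² = 2×0.75595 / 11.52756 = 0.13115
θ = 2·atan2(ρ, z) = 2·atan2(0.75595, 3.310) = 0.44906 rad
ℓ = θ/κ = 0.44906/0.13115 = 3.42392

0.1312 219.42 3.4239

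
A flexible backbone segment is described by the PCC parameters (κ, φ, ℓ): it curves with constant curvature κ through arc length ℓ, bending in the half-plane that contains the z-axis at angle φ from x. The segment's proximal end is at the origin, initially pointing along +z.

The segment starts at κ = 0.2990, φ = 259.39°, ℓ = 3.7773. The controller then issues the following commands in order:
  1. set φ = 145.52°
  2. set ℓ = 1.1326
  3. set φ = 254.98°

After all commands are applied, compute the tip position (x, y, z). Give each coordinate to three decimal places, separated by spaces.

-0.049 -0.183 1.111

initial: κ=0.2990, φ=259.39°, ℓ=3.7773
cmd 1: set φ=145.52° → (κ,φ,ℓ)=(0.2990,145.52°,3.7773) → tip=(-1.5792,1.0845,3.0240)
cmd 2: set ℓ=1.1326 → (κ,φ,ℓ)=(0.2990,145.52°,1.1326) → tip=(-0.1566,0.1075,1.1111)
cmd 3: set φ=254.98° → (κ,φ,ℓ)=(0.2990,254.98°,1.1326) → tip=(-0.0492,-0.1835,1.1111)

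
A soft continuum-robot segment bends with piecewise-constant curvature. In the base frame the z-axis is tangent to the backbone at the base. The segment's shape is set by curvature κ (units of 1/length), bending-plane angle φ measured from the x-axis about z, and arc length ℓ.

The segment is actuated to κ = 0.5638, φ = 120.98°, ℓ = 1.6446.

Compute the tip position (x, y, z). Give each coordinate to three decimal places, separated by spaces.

θ = κ·ℓ = 0.5638 × 1.6446 = 0.92723 rad
ρ = (1 − cos θ)/κ = (1 − 0.60006)/0.5638 = 0.70937
z = sin θ / κ = 0.79996/0.5638 = 1.41887
x = ρ cos φ = 0.70937 × cos(120.98°) = -0.36514
y = ρ sin φ = 0.70937 × sin(120.98°) = 0.60818

-0.365 0.608 1.419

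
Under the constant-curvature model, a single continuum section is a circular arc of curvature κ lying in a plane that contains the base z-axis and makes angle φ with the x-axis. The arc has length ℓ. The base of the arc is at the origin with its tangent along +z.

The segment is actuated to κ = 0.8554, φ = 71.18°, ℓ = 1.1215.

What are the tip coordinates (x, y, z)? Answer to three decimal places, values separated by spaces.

θ = κ·ℓ = 0.8554 × 1.1215 = 0.95933 rad
ρ = (1 − cos θ)/κ = (1 − 0.57407)/0.8554 = 0.49793
z = sin θ / κ = 0.81881/0.8554 = 0.95722
x = ρ cos φ = 0.49793 × cos(71.18°) = 0.16063
y = ρ sin φ = 0.49793 × sin(71.18°) = 0.47131

0.161 0.471 0.957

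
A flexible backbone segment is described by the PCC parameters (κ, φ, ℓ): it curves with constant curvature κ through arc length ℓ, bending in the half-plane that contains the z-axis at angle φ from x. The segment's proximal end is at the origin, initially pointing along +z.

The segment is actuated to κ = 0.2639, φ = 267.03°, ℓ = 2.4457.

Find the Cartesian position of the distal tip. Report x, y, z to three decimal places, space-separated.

θ = κ·ℓ = 0.2639 × 2.4457 = 0.64542 rad
ρ = (1 − cos θ)/κ = (1 − 0.79885)/0.2639 = 0.76223
z = sin θ / κ = 0.60153/0.2639 = 2.27940
x = ρ cos φ = 0.76223 × cos(267.03°) = -0.03949
y = ρ sin φ = 0.76223 × sin(267.03°) = -0.76121

-0.039 -0.761 2.279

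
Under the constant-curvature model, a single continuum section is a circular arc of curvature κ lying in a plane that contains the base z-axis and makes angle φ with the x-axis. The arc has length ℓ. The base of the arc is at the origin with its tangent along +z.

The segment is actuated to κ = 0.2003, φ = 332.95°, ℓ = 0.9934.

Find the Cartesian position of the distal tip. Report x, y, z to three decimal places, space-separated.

0.088 -0.045 0.987

θ = κ·ℓ = 0.2003 × 0.9934 = 0.19898 rad
ρ = (1 − cos θ)/κ = (1 − 0.98027)/0.2003 = 0.09851
z = sin θ / κ = 0.19767/0.2003 = 0.98686
x = ρ cos φ = 0.09851 × cos(332.95°) = 0.08773
y = ρ sin φ = 0.09851 × sin(332.95°) = -0.04480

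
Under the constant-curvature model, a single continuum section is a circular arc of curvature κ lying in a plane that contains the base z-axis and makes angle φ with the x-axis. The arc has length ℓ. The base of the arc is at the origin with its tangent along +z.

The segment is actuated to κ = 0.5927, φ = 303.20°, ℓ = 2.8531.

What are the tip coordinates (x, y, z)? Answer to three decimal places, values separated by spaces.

1.035 -1.581 1.675

θ = κ·ℓ = 0.5927 × 2.8531 = 1.69103 rad
ρ = (1 − cos θ)/κ = (1 − -0.11995)/0.5927 = 1.88957
z = sin θ / κ = 0.99278/0.5927 = 1.67501
x = ρ cos φ = 1.88957 × cos(303.20°) = 1.03466
y = ρ sin φ = 1.88957 × sin(303.20°) = -1.58112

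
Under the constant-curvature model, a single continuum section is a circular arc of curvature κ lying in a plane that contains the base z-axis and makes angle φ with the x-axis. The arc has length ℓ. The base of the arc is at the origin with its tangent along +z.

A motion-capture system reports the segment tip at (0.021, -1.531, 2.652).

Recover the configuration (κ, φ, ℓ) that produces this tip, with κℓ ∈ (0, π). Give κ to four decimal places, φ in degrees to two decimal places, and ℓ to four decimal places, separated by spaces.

ρ = √(x²+y²) = √(0.021² + -1.531²) = 1.53114
φ = atan2(y, x) mod 360° = atan2(-1.531, 0.021) = 270.7858°
|p|² = ρ² + z² = 1.53114² + 2.652² = 9.37751
κ = 2ρ / |p|² = 2×1.53114 / 9.37751 = 0.32656
θ = 2·atan2(ρ, z) = 2·atan2(1.53114, 2.652) = 1.04720 rad
ℓ = θ/κ = 1.04720/0.32656 = 3.20680

0.3266 270.79 3.2068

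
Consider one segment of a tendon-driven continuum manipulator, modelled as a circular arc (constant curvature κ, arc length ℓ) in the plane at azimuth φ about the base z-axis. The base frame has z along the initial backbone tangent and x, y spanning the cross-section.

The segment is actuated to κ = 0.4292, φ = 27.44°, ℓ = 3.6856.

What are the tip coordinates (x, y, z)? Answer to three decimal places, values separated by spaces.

θ = κ·ℓ = 0.4292 × 3.6856 = 1.58186 rad
ρ = (1 − cos θ)/κ = (1 − -0.01106)/0.4292 = 2.35569
z = sin θ / κ = 0.99994/0.4292 = 2.32977
x = ρ cos φ = 2.35569 × cos(27.44°) = 2.09066
y = ρ sin φ = 2.35569 × sin(27.44°) = 1.08555

2.091 1.086 2.330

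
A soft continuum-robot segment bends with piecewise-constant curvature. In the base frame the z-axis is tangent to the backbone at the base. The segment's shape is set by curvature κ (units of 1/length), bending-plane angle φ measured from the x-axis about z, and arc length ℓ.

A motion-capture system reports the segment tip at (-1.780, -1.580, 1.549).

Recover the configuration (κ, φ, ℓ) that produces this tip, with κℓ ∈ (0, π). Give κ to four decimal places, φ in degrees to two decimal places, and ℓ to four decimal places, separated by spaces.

ρ = √(x²+y²) = √(-1.780² + -1.580²) = 2.38008
φ = atan2(y, x) mod 360° = atan2(-1.580, -1.780) = 221.5936°
|p|² = ρ² + z² = 2.38008² + 1.549² = 8.06420
κ = 2ρ / |p|² = 2×2.38008 / 8.06420 = 0.59028
θ = 2·atan2(ρ, z) = 2·atan2(2.38008, 1.549) = 1.98769 rad
ℓ = θ/κ = 1.98769/0.59028 = 3.36735

0.5903 221.59 3.3674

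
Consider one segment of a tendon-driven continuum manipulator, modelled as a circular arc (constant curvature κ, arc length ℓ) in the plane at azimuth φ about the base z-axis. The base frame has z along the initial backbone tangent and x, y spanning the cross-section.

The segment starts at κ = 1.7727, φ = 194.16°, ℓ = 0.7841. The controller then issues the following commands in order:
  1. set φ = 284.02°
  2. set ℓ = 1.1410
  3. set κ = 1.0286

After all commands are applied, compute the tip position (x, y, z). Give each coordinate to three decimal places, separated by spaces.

0.144 -0.578 0.897

initial: κ=1.7727, φ=194.16°, ℓ=0.7841
cmd 1: set φ=284.02° → (κ,φ,ℓ)=(1.7727,284.02°,0.7841) → tip=(0.1121,-0.4489,0.5549)
cmd 2: set ℓ=1.1410 → (κ,φ,ℓ)=(1.7727,284.02°,1.1410) → tip=(0.1963,-0.7863,0.5075)
cmd 3: set κ=1.0286 → (κ,φ,ℓ)=(1.0286,284.02°,1.1410) → tip=(0.1444,-0.5784,0.8965)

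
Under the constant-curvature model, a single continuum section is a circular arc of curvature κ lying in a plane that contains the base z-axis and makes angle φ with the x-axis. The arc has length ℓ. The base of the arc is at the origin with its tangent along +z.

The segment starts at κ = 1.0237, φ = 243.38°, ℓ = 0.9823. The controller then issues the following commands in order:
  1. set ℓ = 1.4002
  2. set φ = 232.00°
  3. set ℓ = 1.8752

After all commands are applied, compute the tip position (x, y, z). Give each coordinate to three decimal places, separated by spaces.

initial: κ=1.0237, φ=243.38°, ℓ=0.9823
cmd 1: set ℓ=1.4002 → (κ,φ,ℓ)=(1.0237,243.38°,1.4002) → tip=(-0.3777,-0.7537,0.9676)
cmd 2: set φ=232.00° → (κ,φ,ℓ)=(1.0237,232.00°,1.4002) → tip=(-0.5190,-0.6643,0.9676)
cmd 3: set ℓ=1.8752 → (κ,φ,ℓ)=(1.0237,232.00°,1.8752) → tip=(-0.8070,-1.0329,0.9180)

-0.807 -1.033 0.918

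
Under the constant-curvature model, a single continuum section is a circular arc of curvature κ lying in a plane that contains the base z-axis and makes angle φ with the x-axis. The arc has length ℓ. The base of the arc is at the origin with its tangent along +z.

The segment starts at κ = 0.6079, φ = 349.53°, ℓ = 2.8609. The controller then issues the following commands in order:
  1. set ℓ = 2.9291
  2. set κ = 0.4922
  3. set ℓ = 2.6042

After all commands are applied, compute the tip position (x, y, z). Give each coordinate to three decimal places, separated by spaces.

initial: κ=0.6079, φ=349.53°, ℓ=2.8609
cmd 1: set ℓ=2.9291 → (κ,φ,ℓ)=(0.6079,349.53°,2.9291) → tip=(1.9545,-0.3612,1.6089)
cmd 2: set κ=0.4922 → (κ,φ,ℓ)=(0.4922,349.53°,2.9291) → tip=(1.7407,-0.3217,2.0148)
cmd 3: set ℓ=2.6042 → (κ,φ,ℓ)=(0.4922,349.53°,2.6042) → tip=(1.4285,-0.2640,1.9474)

1.428 -0.264 1.947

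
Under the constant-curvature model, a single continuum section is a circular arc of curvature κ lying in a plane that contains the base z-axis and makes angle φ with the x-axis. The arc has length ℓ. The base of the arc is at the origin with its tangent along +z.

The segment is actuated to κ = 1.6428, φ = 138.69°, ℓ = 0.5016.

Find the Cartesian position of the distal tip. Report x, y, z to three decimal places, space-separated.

θ = κ·ℓ = 1.6428 × 0.5016 = 0.82403 rad
ρ = (1 − cos θ)/κ = (1 − 0.67927)/1.6428 = 0.19523
z = sin θ / κ = 0.73389/1.6428 = 0.44673
x = ρ cos φ = 0.19523 × cos(138.69°) = -0.14665
y = ρ sin φ = 0.19523 × sin(138.69°) = 0.12888

-0.147 0.129 0.447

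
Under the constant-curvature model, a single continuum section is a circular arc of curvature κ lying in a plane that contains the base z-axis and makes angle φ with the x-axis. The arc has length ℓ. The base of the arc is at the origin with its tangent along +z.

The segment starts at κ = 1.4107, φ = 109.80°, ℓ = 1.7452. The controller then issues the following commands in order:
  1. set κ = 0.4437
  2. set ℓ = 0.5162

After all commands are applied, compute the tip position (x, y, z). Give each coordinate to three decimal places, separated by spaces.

-0.020 0.055 0.512

initial: κ=1.4107, φ=109.80°, ℓ=1.7452
cmd 1: set κ=0.4437 → (κ,φ,ℓ)=(0.4437,109.80°,1.7452) → tip=(-0.2177,0.6046,1.5759)
cmd 2: set ℓ=0.5162 → (κ,φ,ℓ)=(0.4437,109.80°,0.5162) → tip=(-0.0199,0.0554,0.5117)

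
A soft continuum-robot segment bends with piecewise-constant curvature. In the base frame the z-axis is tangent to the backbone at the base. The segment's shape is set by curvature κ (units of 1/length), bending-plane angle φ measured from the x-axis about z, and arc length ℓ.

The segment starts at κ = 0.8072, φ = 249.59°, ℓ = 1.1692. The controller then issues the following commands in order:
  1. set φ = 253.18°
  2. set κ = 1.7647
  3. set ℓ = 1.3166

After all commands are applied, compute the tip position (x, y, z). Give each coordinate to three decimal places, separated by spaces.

-0.276 -0.913 0.414

initial: κ=0.8072, φ=249.59°, ℓ=1.1692
cmd 1: set φ=253.18° → (κ,φ,ℓ)=(0.8072,253.18°,1.1692) → tip=(-0.1481,-0.4901,1.0032)
cmd 2: set κ=1.7647 → (κ,φ,ℓ)=(1.7647,253.18°,1.1692) → tip=(-0.2415,-0.7989,0.4993)
cmd 3: set ℓ=1.3166 → (κ,φ,ℓ)=(1.7647,253.18°,1.3166) → tip=(-0.2761,-0.9132,0.4136)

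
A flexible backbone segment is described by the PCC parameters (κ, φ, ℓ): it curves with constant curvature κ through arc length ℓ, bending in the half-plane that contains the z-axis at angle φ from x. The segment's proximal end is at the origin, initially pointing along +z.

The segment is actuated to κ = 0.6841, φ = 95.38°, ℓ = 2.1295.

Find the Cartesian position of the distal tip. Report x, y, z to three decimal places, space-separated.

-0.121 1.290 1.452

θ = κ·ℓ = 0.6841 × 2.1295 = 1.45679 rad
ρ = (1 − cos θ)/κ = (1 − 0.11376)/0.6841 = 1.29549
z = sin θ / κ = 0.99351/0.6841 = 1.45229
x = ρ cos φ = 1.29549 × cos(95.38°) = -0.12147
y = ρ sin φ = 1.29549 × sin(95.38°) = 1.28978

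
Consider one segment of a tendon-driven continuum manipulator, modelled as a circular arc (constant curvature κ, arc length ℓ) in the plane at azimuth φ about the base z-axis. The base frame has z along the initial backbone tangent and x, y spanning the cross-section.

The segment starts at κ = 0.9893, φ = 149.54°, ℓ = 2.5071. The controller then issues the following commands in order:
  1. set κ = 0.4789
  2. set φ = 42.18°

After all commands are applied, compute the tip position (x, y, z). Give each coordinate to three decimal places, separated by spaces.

0.988 0.895 1.947

initial: κ=0.9893, φ=149.54°, ℓ=2.5071
cmd 1: set κ=0.4789 → (κ,φ,ℓ)=(0.4789,149.54°,2.5071) → tip=(-1.1488,0.6756,1.9467)
cmd 2: set φ=42.18° → (κ,φ,ℓ)=(0.4789,42.18°,2.5071) → tip=(0.9876,0.8949,1.9467)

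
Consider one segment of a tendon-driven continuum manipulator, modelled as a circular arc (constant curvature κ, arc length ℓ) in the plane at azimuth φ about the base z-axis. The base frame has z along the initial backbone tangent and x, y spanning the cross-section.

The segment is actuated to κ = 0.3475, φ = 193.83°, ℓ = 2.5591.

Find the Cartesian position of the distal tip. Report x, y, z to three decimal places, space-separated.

-1.034 -0.255 2.235

θ = κ·ℓ = 0.3475 × 2.5591 = 0.88929 rad
ρ = (1 − cos θ)/κ = (1 − 0.62997)/0.3475 = 1.06485
z = sin θ / κ = 0.77662/0.3475 = 2.23489
x = ρ cos φ = 1.06485 × cos(193.83°) = -1.03398
y = ρ sin φ = 1.06485 × sin(193.83°) = -0.25454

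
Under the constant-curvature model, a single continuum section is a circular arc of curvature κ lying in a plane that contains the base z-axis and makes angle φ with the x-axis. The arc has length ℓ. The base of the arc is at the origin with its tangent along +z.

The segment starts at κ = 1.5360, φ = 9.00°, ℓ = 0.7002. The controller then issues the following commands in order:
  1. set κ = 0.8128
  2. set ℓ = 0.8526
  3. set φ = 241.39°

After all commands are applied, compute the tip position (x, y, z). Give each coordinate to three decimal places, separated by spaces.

-0.136 -0.249 0.786

initial: κ=1.5360, φ=9.00°, ℓ=0.7002
cmd 1: set κ=0.8128 → (κ,φ,ℓ)=(0.8128,9.00°,0.7002) → tip=(0.1915,0.0303,0.6630)
cmd 2: set ℓ=0.8526 → (κ,φ,ℓ)=(0.8128,9.00°,0.8526) → tip=(0.2803,0.0444,0.7860)
cmd 3: set φ=241.39° → (κ,φ,ℓ)=(0.8128,241.39°,0.8526) → tip=(-0.1359,-0.2491,0.7860)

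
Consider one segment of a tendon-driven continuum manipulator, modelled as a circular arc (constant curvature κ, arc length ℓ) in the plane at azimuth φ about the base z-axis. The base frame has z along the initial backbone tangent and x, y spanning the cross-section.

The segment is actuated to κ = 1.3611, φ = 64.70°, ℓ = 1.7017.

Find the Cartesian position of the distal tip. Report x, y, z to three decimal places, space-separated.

θ = κ·ℓ = 1.3611 × 1.7017 = 2.31618 rad
ρ = (1 − cos θ)/κ = (1 − -0.67826)/1.3611 = 1.23301
z = sin θ / κ = 0.73483/1.3611 = 0.53988
x = ρ cos φ = 1.23301 × cos(64.70°) = 0.52694
y = ρ sin φ = 1.23301 × sin(64.70°) = 1.11475

0.527 1.115 0.540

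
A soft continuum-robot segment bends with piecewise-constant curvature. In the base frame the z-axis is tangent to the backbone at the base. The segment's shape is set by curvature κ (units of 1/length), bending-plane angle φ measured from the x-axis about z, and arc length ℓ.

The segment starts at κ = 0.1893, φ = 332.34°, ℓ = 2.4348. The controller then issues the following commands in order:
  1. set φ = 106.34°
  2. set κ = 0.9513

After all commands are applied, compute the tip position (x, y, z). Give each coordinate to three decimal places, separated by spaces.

-0.496 1.693 0.772

initial: κ=0.1893, φ=332.34°, ℓ=2.4348
cmd 1: set φ=106.34° → (κ,φ,ℓ)=(0.1893,106.34°,2.4348) → tip=(-0.1551,0.5290,2.3495)
cmd 2: set κ=0.9513 → (κ,φ,ℓ)=(0.9513,106.34°,2.4348) → tip=(-0.4963,1.6929,0.7724)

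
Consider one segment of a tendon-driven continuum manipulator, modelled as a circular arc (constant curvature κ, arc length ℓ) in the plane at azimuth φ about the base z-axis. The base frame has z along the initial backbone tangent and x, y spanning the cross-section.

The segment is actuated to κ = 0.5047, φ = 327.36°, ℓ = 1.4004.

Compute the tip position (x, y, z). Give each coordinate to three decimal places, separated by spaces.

0.400 -0.256 1.287

θ = κ·ℓ = 0.5047 × 1.4004 = 0.70678 rad
ρ = (1 − cos θ)/κ = (1 − 0.76046)/0.5047 = 0.47463
z = sin θ / κ = 0.64939/0.5047 = 1.28668
x = ρ cos φ = 0.47463 × cos(327.36°) = 0.39967
y = ρ sin φ = 0.47463 × sin(327.36°) = -0.25599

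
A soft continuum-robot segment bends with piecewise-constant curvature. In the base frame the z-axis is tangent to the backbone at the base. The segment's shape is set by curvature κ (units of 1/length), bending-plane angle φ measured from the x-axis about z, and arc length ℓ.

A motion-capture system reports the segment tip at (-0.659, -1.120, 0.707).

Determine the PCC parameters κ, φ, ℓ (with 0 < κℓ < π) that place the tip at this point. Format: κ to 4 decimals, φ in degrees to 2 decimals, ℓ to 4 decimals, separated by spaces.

1.1875 239.53 1.8063

ρ = √(x²+y²) = √(-0.659² + -1.120²) = 1.29949
φ = atan2(y, x) mod 360° = atan2(-1.120, -0.659) = 239.5277°
|p|² = ρ² + z² = 1.29949² + 0.707² = 2.18853
κ = 2ρ / |p|² = 2×1.29949 / 2.18853 = 1.18755
θ = 2·atan2(ρ, z) = 2·atan2(1.29949, 0.707) = 2.14505 rad
ℓ = θ/κ = 2.14505/1.18755 = 1.80629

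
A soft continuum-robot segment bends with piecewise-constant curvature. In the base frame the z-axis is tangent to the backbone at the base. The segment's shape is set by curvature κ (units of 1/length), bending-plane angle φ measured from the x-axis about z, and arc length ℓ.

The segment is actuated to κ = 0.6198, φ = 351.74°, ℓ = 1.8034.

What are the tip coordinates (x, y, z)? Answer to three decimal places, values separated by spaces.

0.898 -0.130 1.451

θ = κ·ℓ = 0.6198 × 1.8034 = 1.11775 rad
ρ = (1 − cos θ)/κ = (1 − 0.43771)/0.6198 = 0.90721
z = sin θ / κ = 0.89912/0.6198 = 1.45066
x = ρ cos φ = 0.90721 × cos(351.74°) = 0.89780
y = ρ sin φ = 0.90721 × sin(351.74°) = -0.13034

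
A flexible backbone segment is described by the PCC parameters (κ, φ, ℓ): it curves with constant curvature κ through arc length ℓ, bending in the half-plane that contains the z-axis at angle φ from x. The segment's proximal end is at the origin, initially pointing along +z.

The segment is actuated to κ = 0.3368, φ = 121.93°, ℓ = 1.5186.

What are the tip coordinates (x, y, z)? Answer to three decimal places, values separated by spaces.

-0.201 0.322 1.453

θ = κ·ℓ = 0.3368 × 1.5186 = 0.51146 rad
ρ = (1 − cos θ)/κ = (1 − 0.87203)/0.3368 = 0.37996
z = sin θ / κ = 0.48945/0.3368 = 1.45325
x = ρ cos φ = 0.37996 × cos(121.93°) = -0.20096
y = ρ sin φ = 0.37996 × sin(121.93°) = 0.32247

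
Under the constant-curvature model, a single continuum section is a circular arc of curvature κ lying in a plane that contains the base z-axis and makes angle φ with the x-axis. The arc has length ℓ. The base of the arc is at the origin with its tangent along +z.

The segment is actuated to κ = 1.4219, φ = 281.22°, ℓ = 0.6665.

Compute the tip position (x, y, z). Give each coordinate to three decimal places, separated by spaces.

θ = κ·ℓ = 1.4219 × 0.6665 = 0.94770 rad
ρ = (1 − cos θ)/κ = (1 − 0.58356)/1.4219 = 0.29288
z = sin θ / κ = 0.81207/1.4219 = 0.57112
x = ρ cos φ = 0.29288 × cos(281.22°) = 0.05699
y = ρ sin φ = 0.29288 × sin(281.22°) = -0.28728

0.057 -0.287 0.571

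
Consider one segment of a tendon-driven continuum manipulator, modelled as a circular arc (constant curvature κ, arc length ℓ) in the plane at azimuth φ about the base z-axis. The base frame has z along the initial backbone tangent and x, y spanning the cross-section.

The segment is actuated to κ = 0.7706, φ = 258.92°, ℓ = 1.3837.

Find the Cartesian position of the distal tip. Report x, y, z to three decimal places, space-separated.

θ = κ·ℓ = 0.7706 × 1.3837 = 1.06628 rad
ρ = (1 − cos θ)/κ = (1 − 0.48338)/0.7706 = 0.67041
z = sin θ / κ = 0.87541/0.7706 = 1.13601
x = ρ cos φ = 0.67041 × cos(258.92°) = -0.12884
y = ρ sin φ = 0.67041 × sin(258.92°) = -0.65791

-0.129 -0.658 1.136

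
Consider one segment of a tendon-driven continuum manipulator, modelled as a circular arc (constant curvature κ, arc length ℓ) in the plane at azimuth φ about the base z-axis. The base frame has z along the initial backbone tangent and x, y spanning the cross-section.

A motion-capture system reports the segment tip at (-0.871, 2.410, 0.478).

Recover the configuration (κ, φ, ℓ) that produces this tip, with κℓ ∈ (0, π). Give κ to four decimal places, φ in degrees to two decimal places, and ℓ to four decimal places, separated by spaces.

ρ = √(x²+y²) = √(-0.871² + 2.410²) = 2.56257
φ = atan2(y, x) mod 360° = atan2(2.410, -0.871) = 109.8704°
|p|² = ρ² + z² = 2.56257² + 0.478² = 6.79523
κ = 2ρ / |p|² = 2×2.56257 / 6.79523 = 0.75423
θ = 2·atan2(ρ, z) = 2·atan2(2.56257, 0.478) = 2.77277 rad
ℓ = θ/κ = 2.77277/0.75423 = 3.67631

0.7542 109.87 3.6763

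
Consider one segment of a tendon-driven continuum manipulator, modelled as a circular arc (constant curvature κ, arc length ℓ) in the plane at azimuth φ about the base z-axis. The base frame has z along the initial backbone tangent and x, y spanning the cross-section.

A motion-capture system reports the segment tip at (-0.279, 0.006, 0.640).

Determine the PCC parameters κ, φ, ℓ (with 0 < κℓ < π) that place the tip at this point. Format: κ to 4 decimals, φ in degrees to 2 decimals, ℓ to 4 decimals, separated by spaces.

1.1449 178.77 0.7183

ρ = √(x²+y²) = √(-0.279² + 0.006²) = 0.27906
φ = atan2(y, x) mod 360° = atan2(0.006, -0.279) = 178.7680°
|p|² = ρ² + z² = 0.27906² + 0.640² = 0.48748
κ = 2ρ / |p|² = 2×0.27906 / 0.48748 = 1.14493
θ = 2·atan2(ρ, z) = 2·atan2(0.27906, 0.640) = 0.82237 rad
ℓ = θ/κ = 0.82237/1.14493 = 0.71826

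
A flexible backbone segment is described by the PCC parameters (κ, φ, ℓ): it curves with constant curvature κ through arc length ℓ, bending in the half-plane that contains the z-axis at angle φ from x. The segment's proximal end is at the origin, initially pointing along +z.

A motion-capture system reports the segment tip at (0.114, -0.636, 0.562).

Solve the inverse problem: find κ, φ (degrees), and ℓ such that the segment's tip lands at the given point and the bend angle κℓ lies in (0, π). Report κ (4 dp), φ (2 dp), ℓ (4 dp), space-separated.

ρ = √(x²+y²) = √(0.114² + -0.636²) = 0.64614
φ = atan2(y, x) mod 360° = atan2(-0.636, 0.114) = 280.1621°
|p|² = ρ² + z² = 0.64614² + 0.562² = 0.73334
κ = 2ρ / |p|² = 2×0.64614 / 0.73334 = 1.76218
θ = 2·atan2(ρ, z) = 2·atan2(0.64614, 0.562) = 1.70985 rad
ℓ = θ/κ = 1.70985/1.76218 = 0.97030

1.7622 280.16 0.9703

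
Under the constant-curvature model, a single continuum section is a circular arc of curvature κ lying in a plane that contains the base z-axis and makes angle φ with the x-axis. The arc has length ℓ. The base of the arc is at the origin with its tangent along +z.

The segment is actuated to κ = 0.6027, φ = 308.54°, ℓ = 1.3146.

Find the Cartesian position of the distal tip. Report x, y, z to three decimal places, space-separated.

θ = κ·ℓ = 0.6027 × 1.3146 = 0.79231 rad
ρ = (1 − cos θ)/κ = (1 − 0.70220)/0.6027 = 0.49410
z = sin θ / κ = 0.71198/0.6027 = 1.18131
x = ρ cos φ = 0.49410 × cos(308.54°) = 0.30786
y = ρ sin φ = 0.49410 × sin(308.54°) = -0.38648

0.308 -0.386 1.181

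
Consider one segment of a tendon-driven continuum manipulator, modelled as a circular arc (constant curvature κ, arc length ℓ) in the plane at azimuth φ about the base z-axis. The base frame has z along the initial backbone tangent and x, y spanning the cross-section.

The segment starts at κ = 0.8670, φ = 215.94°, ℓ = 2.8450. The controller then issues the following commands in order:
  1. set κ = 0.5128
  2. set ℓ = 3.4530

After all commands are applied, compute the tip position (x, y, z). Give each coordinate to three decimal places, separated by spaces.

-1.892 -1.372 1.911

initial: κ=0.8670, φ=215.94°, ℓ=2.8450
cmd 1: set κ=0.5128 → (κ,φ,ℓ)=(0.5128,215.94°,2.8450) → tip=(-1.4026,-1.0168,1.9379)
cmd 2: set ℓ=3.4530 → (κ,φ,ℓ)=(0.5128,215.94°,3.4530) → tip=(-1.8924,-1.3719,1.9112)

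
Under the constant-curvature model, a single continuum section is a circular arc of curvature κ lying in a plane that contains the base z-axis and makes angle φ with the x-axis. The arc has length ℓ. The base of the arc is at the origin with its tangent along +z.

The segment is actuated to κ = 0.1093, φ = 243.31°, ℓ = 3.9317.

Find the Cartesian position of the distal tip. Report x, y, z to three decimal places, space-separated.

θ = κ·ℓ = 0.1093 × 3.9317 = 0.42973 rad
ρ = (1 − cos θ)/κ = (1 − 0.90908)/0.1093 = 0.83187
z = sin θ / κ = 0.41663/0.1093 = 3.81180
x = ρ cos φ = 0.83187 × cos(243.31°) = -0.37365
y = ρ sin φ = 0.83187 × sin(243.31°) = -0.74324

-0.374 -0.743 3.812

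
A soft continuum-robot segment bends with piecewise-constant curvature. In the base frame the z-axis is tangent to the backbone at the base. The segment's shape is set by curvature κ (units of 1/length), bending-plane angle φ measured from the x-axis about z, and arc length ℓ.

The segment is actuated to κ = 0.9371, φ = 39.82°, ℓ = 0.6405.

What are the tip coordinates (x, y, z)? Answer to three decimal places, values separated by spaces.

θ = κ·ℓ = 0.9371 × 0.6405 = 0.60021 rad
ρ = (1 − cos θ)/κ = (1 − 0.82522)/0.9371 = 0.18652
z = sin θ / κ = 0.56482/0.9371 = 0.60273
x = ρ cos φ = 0.18652 × cos(39.82°) = 0.14326
y = ρ sin φ = 0.18652 × sin(39.82°) = 0.11944

0.143 0.119 0.603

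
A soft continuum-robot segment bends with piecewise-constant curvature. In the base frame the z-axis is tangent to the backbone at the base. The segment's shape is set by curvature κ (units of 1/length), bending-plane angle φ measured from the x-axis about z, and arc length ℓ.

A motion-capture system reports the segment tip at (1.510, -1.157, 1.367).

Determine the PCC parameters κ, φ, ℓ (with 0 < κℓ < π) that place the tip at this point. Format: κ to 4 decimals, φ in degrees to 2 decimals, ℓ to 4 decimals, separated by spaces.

0.6933 322.54 2.7337

ρ = √(x²+y²) = √(1.510² + -1.157²) = 1.90230
φ = atan2(y, x) mod 360° = atan2(-1.157, 1.510) = 322.5398°
|p|² = ρ² + z² = 1.90230² + 1.367² = 5.48744
κ = 2ρ / |p|² = 2×1.90230 / 5.48744 = 0.69333
θ = 2·atan2(ρ, z) = 2·atan2(1.90230, 1.367) = 1.89539 rad
ℓ = θ/κ = 1.89539/0.69333 = 2.73375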